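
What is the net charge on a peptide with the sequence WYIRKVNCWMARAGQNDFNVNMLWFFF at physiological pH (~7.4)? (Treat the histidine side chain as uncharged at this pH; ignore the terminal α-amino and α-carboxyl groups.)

+2

At pH ~7.4 the Lys and Arg side chains are protonated (+1), the Asp and Glu side chains are deprotonated (−1), and with His taken as neutral all other side chains carry no charge.
Positive (K, R): R4, K5, R12 → +3.
Negative (D, E): D17 → −1.
Net charge = (+3) + (−1) = +2.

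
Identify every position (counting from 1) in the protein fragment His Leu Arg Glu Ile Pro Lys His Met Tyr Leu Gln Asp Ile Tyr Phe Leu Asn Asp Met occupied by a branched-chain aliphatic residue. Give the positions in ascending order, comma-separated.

2, 5, 11, 14, 17

Matching residues: Leu2, Ile5, Leu11, Ile14, Leu17.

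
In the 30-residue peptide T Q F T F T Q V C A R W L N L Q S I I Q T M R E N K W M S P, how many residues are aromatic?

4

F, W, and Y each carry an aromatic ring on the side chain.
Matching residues: F3, F5, W12, W27.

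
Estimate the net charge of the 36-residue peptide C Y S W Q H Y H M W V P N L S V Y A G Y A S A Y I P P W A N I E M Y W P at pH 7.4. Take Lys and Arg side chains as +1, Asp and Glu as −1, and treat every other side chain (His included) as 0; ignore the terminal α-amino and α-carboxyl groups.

Positive (K, R): none → +0.
Negative (D, E): E32 → −1.
Net charge = (+0) + (−1) = −1.

-1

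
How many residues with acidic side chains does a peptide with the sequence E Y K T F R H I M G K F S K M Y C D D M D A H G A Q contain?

The acidic residues are Asp (D) and Glu (E), whose side chains end in a carboxylate group.
Matching residues: E1, D18, D19, D21.

4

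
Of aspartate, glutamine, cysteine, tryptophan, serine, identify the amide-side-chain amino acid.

glutamine

The amide-side-chain residues are Asn (N) and Gln (Q).
Of the listed options, only glutamine belongs to this group.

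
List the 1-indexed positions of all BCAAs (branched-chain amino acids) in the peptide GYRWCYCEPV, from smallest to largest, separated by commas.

Valine (V), leucine (L), and isoleucine (I) are the branched-chain amino acids.
Matching residues: V10.

10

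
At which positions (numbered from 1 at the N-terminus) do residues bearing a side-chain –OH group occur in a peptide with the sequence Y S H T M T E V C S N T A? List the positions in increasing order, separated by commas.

1, 2, 4, 6, 10, 12

S, T, and Y are the three residues with a side-chain hydroxyl.
Matching residues: Y1, S2, T4, T6, S10, T12.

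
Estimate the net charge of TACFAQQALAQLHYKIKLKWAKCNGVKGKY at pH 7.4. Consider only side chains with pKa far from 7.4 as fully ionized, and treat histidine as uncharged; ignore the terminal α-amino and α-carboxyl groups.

+6

At pH ~7.4 the Lys and Arg side chains are protonated (+1), the Asp and Glu side chains are deprotonated (−1), and with His taken as neutral all other side chains carry no charge.
Positive (K, R): K15, K17, K19, K22, K27, K29 → +6.
Negative (D, E): none → −0.
Net charge = (+6) + (−0) = +6.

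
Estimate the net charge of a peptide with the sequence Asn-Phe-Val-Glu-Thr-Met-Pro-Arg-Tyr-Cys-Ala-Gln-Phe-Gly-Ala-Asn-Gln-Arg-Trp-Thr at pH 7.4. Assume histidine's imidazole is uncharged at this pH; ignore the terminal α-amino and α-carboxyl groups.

At pH ~7.4 the Lys and Arg side chains are protonated (+1), the Asp and Glu side chains are deprotonated (−1), and with His taken as neutral all other side chains carry no charge.
Positive (K, R): Arg8, Arg18 → +2.
Negative (D, E): Glu4 → −1.
Net charge = (+2) + (−1) = +1.

+1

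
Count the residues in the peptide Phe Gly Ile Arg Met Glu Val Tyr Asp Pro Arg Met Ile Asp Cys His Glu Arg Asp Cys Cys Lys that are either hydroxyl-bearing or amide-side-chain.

Hydroxyl-bearing: S, T, Y. Amide-side-chain: N, Q.
Hydroxyl-bearing residues here: Tyr8 (1).
Amide-side-chain residues here: none (0).
The two groups share no amino acid, so total = 1 + 0 = 1.

1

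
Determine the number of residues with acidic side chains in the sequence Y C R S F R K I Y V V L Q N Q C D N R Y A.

1

The acidic residues are Asp (D) and Glu (E), whose side chains end in a carboxylate group.
Matching residues: D17.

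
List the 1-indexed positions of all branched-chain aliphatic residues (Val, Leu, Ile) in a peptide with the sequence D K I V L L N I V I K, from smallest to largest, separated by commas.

Matching residues: I3, V4, L5, L6, I8, V9, I10.

3, 4, 5, 6, 8, 9, 10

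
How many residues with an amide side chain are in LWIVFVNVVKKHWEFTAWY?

1

Only N (asparagine) and Q (glutamine) carry a side-chain carboxamide.
Matching residues: N7.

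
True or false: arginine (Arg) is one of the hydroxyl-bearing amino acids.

False

The –OH-bearing residues are Ser, Thr (aliphatic alcohols), and Tyr (phenol).
Arginine is not in this group.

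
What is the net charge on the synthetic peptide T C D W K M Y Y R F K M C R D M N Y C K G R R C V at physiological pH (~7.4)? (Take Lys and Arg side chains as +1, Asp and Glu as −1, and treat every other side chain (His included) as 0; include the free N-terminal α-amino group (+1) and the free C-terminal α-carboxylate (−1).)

+5

Positive (K, R): K5, R9, K11, R14, K20, R22, R23 → +7.
Negative (D, E): D3, D15 → −2.
The N-terminus (+1) and C-terminus (−1) cancel.
Net charge = (+7) + (−2) = +5.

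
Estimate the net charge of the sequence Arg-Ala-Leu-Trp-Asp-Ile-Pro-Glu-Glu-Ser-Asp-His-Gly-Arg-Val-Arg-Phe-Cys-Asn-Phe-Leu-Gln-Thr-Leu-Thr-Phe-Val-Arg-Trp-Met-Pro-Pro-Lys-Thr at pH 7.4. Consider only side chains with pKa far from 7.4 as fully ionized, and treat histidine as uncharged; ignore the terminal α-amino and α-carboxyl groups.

+1

The side chains ionized at physiological pH are Lys/Arg (+1) and Asp/Glu (−1); with His treated as neutral, nothing else contributes.
Positive (K, R): Arg1, Arg14, Arg16, Arg28, Lys33 → +5.
Negative (D, E): Asp5, Glu8, Glu9, Asp11 → −4.
Net charge = (+5) + (−4) = +1.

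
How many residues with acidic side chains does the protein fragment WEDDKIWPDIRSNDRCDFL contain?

6

Aspartate (D) and glutamate (E) have carboxylic-acid side chains and are the acidic amino acids.
Matching residues: E2, D3, D4, D9, D14, D17.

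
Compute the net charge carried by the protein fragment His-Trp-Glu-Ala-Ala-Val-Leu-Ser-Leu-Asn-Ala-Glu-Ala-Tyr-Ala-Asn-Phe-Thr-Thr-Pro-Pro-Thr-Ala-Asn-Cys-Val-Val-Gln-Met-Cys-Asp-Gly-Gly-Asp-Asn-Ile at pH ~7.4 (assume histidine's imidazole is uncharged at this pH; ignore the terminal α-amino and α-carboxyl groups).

Near pH 7.4, K and R contribute +1 each, D and E contribute −1 each, and every other side chain (His included, as stated) is uncharged.
Positive (K, R): none → +0.
Negative (D, E): Glu3, Glu12, Asp31, Asp34 → −4.
Net charge = (+0) + (−4) = −4.

-4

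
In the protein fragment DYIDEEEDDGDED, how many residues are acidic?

10

Only D (aspartate) and E (glutamate) carry a side-chain carboxylic acid.
Matching residues: D1, D4, E5, E6, E7, D8, D9, D11, E12, D13.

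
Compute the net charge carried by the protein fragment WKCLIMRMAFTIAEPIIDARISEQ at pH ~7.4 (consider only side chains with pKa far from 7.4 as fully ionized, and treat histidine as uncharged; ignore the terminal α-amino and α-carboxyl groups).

0

The side chains ionized at physiological pH are Lys/Arg (+1) and Asp/Glu (−1); with His treated as neutral, nothing else contributes.
Positive (K, R): K2, R7, R20 → +3.
Negative (D, E): E14, D18, E23 → −3.
Net charge = (+3) + (−3) = 0.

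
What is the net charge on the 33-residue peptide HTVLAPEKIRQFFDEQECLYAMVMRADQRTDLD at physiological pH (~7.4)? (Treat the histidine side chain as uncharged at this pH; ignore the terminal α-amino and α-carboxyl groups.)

The side chains ionized at physiological pH are Lys/Arg (+1) and Asp/Glu (−1); with His treated as neutral, nothing else contributes.
Positive (K, R): K8, R10, R25, R29 → +4.
Negative (D, E): E7, D14, E15, E17, D27, D31, D33 → −7.
Net charge = (+4) + (−7) = −3.

-3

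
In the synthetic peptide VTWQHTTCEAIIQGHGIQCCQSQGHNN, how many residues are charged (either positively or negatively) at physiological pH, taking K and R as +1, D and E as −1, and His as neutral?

1

Charged side chains at pH ~7.4: K, R (positive); D, E (negative).
Matching residues: E9.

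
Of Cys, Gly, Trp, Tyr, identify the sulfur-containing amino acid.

Cysteine (C, thiol) and methionine (M, thioether) are the two sulfur-containing amino acids.
Of the listed options, only Cys belongs to this group.

Cys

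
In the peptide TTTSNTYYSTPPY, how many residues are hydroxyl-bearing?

10

The –OH-bearing residues are Ser, Thr (aliphatic alcohols), and Tyr (phenol).
Matching residues: T1, T2, T3, S4, T6, Y7, Y8, S9, T10, Y13.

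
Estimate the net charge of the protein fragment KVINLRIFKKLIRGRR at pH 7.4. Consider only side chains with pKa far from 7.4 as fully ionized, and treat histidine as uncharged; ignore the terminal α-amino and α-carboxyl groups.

+7

The side chains ionized at physiological pH are Lys/Arg (+1) and Asp/Glu (−1); with His treated as neutral, nothing else contributes.
Positive (K, R): K1, R6, K9, K10, R13, R15, R16 → +7.
Negative (D, E): none → −0.
Net charge = (+7) + (−0) = +7.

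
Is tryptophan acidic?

No

The acidic residues are Asp (D) and Glu (E), whose side chains end in a carboxylate group.
Tryptophan is not in this group.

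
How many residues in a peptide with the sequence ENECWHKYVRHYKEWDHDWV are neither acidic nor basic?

Acidic: D, E. Basic: K, R, H. All other residues are neither.
Matching residues: N2, C4, W5, Y8, V9, Y12, W15, W19, V20.

9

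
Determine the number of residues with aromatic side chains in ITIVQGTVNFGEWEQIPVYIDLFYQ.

5

The aromatic amino acids are Phe (F, benzyl), Trp (W, indole), and Tyr (Y, phenol).
Matching residues: F10, W13, Y19, F23, Y24.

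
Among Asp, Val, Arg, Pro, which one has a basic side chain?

Arg

Lysine (K), arginine (R), and histidine (H) have basic, nitrogen-containing side chains.
Of the listed options, only Arg belongs to this group.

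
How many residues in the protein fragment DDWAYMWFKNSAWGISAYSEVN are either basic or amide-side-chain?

3

Basic: H, K, R. Amide-side-chain: N, Q.
Basic residues here: K9 (1).
Amide-side-chain residues here: N10, N22 (2).
The two groups share no amino acid, so total = 1 + 2 = 3.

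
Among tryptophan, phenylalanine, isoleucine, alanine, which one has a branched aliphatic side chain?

The BCAAs are Val, Leu, and Ile — aliphatic side chains with a branch point.
Of the listed options, only isoleucine belongs to this group.

isoleucine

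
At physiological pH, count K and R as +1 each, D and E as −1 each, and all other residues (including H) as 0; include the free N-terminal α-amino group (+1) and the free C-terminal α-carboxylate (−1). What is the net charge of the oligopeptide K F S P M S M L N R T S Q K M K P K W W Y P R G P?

+6

Positive (K, R): K1, R10, K14, K16, K18, R23 → +6.
Negative (D, E): none → −0.
The N-terminus (+1) and C-terminus (−1) cancel.
Net charge = (+6) + (−0) = +6.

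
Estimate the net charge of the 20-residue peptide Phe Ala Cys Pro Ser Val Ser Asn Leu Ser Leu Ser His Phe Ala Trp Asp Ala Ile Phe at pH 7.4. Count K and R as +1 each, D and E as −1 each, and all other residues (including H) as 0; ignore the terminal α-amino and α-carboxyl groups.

-1

Positive (K, R): none → +0.
Negative (D, E): Asp17 → −1.
Net charge = (+0) + (−1) = −1.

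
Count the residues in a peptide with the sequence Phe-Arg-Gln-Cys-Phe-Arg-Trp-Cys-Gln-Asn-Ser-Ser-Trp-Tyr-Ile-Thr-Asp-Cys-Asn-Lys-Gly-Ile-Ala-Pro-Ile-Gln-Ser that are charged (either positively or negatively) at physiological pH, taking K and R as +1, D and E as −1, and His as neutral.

Charged side chains at pH ~7.4: K, R (positive); D, E (negative).
Matching residues: Arg2, Arg6, Asp17, Lys20.

4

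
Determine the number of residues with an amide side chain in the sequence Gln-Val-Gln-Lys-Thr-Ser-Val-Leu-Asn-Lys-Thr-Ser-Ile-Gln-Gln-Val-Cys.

The amide-side-chain residues are Asn (N) and Gln (Q).
Matching residues: Gln1, Gln3, Asn9, Gln14, Gln15.

5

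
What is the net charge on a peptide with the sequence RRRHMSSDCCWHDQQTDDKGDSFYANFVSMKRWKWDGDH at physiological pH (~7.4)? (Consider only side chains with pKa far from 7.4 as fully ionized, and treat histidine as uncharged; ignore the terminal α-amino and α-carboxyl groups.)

0

Near pH 7.4, K and R contribute +1 each, D and E contribute −1 each, and every other side chain (His included, as stated) is uncharged.
Positive (K, R): R1, R2, R3, K19, K31, R32, K34 → +7.
Negative (D, E): D8, D13, D17, D18, D21, D36, D38 → −7.
Net charge = (+7) + (−7) = 0.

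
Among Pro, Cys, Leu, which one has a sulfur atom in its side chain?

Cys

Only Cys (C) and Met (M) have a sulfur atom in the side chain.
Of the listed options, only Cys belongs to this group.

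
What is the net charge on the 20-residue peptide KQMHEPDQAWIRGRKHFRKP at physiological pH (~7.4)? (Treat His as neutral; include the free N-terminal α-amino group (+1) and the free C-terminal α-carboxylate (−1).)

+4

Near pH 7.4, K and R contribute +1 each, D and E contribute −1 each, and every other side chain (His included, as stated) is uncharged.
Positive (K, R): K1, R12, R14, K15, R18, K19 → +6.
Negative (D, E): E5, D7 → −2.
The N-terminus (+1) and C-terminus (−1) cancel.
Net charge = (+6) + (−2) = +4.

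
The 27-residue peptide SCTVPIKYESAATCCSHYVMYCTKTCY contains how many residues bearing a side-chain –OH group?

11

The –OH-bearing residues are Ser, Thr (aliphatic alcohols), and Tyr (phenol).
Matching residues: S1, T3, Y8, S10, T13, S16, Y18, Y21, T23, T25, Y27.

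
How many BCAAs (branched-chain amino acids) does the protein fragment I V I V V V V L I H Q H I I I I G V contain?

14

V, L, and I make up the branched-chain aliphatic group.
Matching residues: I1, V2, I3, V4, V5, V6, V7, L8, I9, I13, I14, I15, I16, V18.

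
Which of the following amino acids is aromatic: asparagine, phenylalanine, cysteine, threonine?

phenylalanine

The aromatic amino acids are Phe (F, benzyl), Trp (W, indole), and Tyr (Y, phenol).
Of the listed options, only phenylalanine belongs to this group.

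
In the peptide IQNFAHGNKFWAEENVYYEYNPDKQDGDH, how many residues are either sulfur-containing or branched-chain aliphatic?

Sulfur-containing: C, M. Branched-chain aliphatic: I, L, V.
Sulfur-containing residues here: none (0).
Branched-chain aliphatic residues here: I1, V16 (2).
The two groups share no amino acid, so total = 0 + 2 = 2.

2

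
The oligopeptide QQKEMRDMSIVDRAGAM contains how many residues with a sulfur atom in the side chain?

3

Cysteine (C, thiol) and methionine (M, thioether) are the two sulfur-containing amino acids.
Matching residues: M5, M8, M17.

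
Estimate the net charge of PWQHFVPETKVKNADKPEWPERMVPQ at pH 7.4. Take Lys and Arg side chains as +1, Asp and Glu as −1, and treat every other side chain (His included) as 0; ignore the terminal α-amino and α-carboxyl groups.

Positive (K, R): K10, K12, K16, R22 → +4.
Negative (D, E): E8, D15, E18, E21 → −4.
Net charge = (+4) + (−4) = 0.

0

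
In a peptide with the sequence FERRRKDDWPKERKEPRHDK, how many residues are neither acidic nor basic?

4

Acidic: D, E. Basic: K, R, H. All other residues are neither.
Matching residues: F1, W9, P10, P16.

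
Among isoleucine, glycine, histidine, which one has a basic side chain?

histidine

The basic amino acids are Lys (K), Arg (R), and His (H).
Of the listed options, only histidine belongs to this group.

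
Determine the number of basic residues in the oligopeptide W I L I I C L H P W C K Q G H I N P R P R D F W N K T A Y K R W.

K, R, and H are the three residues with basic side chains (ε-amine, guanidinium, and imidazole respectively).
Matching residues: H8, K12, H15, R19, R21, K26, K30, R31.

8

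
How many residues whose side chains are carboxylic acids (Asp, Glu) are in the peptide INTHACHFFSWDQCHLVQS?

1

Matching residues: D12.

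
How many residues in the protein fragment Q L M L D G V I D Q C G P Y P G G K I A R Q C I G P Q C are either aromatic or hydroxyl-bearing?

Aromatic: F, W, Y. Hydroxyl-bearing: S, T, Y.
Aromatic residues here: Y14 (1).
Hydroxyl-bearing residues here: Y14 (1).
Y is in both groups, so the 1 Y residue must not be double-counted.
Total = 1 + 1 − 1 = 1.

1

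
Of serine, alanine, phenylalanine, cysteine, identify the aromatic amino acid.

The aromatic amino acids are Phe (F, benzyl), Trp (W, indole), and Tyr (Y, phenol).
Of the listed options, only phenylalanine belongs to this group.

phenylalanine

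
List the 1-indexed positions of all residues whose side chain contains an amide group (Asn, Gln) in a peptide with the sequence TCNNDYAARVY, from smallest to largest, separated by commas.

3, 4

Matching residues: N3, N4.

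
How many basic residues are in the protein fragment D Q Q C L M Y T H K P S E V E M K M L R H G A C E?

K, R, and H are the three residues with basic side chains (ε-amine, guanidinium, and imidazole respectively).
Matching residues: H9, K10, K17, R20, H21.

5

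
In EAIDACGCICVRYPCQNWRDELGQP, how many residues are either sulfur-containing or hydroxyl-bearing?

Sulfur-containing: C, M. Hydroxyl-bearing: S, T, Y.
Sulfur-containing residues here: C6, C8, C10, C15 (4).
Hydroxyl-bearing residues here: Y13 (1).
The two groups share no amino acid, so total = 4 + 1 = 5.

5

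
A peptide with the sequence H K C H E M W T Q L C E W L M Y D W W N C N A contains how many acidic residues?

Only D (aspartate) and E (glutamate) carry a side-chain carboxylic acid.
Matching residues: E5, E12, D17.

3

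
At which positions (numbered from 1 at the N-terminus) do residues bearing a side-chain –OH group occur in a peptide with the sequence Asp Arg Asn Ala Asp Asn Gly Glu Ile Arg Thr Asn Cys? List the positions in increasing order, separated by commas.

Serine (S), threonine (T), and tyrosine (Y) each carry a hydroxyl group on the side chain.
Matching residues: Thr11.

11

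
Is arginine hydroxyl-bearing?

The –OH-bearing residues are Ser, Thr (aliphatic alcohols), and Tyr (phenol).
Arginine is not in this group.

No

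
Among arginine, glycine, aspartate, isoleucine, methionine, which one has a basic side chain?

arginine

K, R, and H are the three residues with basic side chains (ε-amine, guanidinium, and imidazole respectively).
Of the listed options, only arginine belongs to this group.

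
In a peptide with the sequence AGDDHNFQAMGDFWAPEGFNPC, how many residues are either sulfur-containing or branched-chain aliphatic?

Sulfur-containing: C, M. Branched-chain aliphatic: I, L, V.
Sulfur-containing residues here: M10, C22 (2).
Branched-chain aliphatic residues here: none (0).
The two groups share no amino acid, so total = 2 + 0 = 2.

2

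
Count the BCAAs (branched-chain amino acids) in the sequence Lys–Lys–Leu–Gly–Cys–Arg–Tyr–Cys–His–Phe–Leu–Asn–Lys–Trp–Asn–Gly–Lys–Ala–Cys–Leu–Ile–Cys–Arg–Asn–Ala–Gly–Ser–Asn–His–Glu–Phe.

4

The BCAAs are Val, Leu, and Ile — aliphatic side chains with a branch point.
Matching residues: Leu3, Leu11, Leu20, Ile21.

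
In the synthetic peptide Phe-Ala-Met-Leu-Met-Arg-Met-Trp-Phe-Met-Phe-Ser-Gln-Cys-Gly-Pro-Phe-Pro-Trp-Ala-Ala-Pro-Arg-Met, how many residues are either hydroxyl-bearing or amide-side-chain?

2

Hydroxyl-bearing: S, T, Y. Amide-side-chain: N, Q.
Hydroxyl-bearing residues here: Ser12 (1).
Amide-side-chain residues here: Gln13 (1).
The two groups share no amino acid, so total = 1 + 1 = 2.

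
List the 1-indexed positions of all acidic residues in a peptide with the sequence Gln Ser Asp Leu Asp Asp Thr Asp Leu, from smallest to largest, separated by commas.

3, 5, 6, 8

Aspartate (D) and glutamate (E) have carboxylic-acid side chains and are the acidic amino acids.
Matching residues: Asp3, Asp5, Asp6, Asp8.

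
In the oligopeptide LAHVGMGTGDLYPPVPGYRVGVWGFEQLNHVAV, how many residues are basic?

Lysine (K), arginine (R), and histidine (H) have basic, nitrogen-containing side chains.
Matching residues: H3, R19, H30.

3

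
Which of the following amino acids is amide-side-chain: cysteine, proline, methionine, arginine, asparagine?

Asparagine (N) and glutamine (Q) have uncharged amide side chains.
Of the listed options, only asparagine belongs to this group.

asparagine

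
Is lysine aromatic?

F, W, and Y each carry an aromatic ring on the side chain.
Lysine is not in this group.

No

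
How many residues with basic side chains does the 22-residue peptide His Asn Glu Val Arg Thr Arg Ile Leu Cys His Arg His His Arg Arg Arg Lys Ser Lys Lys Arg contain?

The basic amino acids are Lys (K), Arg (R), and His (H).
Matching residues: His1, Arg5, Arg7, His11, Arg12, His13, His14, Arg15, Arg16, Arg17, Lys18, Lys20, Lys21, Arg22.

14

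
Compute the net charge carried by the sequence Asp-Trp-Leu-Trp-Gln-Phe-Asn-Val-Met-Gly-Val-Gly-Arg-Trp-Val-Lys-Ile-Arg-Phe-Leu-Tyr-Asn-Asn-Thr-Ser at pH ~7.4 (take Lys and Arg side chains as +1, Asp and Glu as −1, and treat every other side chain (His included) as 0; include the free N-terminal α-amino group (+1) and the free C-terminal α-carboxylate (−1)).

Positive (K, R): Arg13, Lys16, Arg18 → +3.
Negative (D, E): Asp1 → −1.
The N-terminus (+1) and C-terminus (−1) cancel.
Net charge = (+3) + (−1) = +2.

+2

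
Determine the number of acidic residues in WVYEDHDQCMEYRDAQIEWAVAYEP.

Only D (aspartate) and E (glutamate) carry a side-chain carboxylic acid.
Matching residues: E4, D5, D7, E11, D14, E18, E24.

7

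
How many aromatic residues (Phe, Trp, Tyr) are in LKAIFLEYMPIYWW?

5

Matching residues: F5, Y8, Y12, W13, W14.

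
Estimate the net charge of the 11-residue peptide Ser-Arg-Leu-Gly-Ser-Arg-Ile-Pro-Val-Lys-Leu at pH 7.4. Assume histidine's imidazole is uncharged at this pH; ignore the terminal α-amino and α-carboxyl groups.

The side chains ionized at physiological pH are Lys/Arg (+1) and Asp/Glu (−1); with His treated as neutral, nothing else contributes.
Positive (K, R): Arg2, Arg6, Lys10 → +3.
Negative (D, E): none → −0.
Net charge = (+3) + (−0) = +3.

+3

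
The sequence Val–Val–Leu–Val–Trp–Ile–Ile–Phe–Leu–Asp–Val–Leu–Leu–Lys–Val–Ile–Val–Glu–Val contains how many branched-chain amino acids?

V, L, and I make up the branched-chain aliphatic group.
Matching residues: Val1, Val2, Leu3, Val4, Ile6, Ile7, Leu9, Val11, Leu12, Leu13, Val15, Ile16, Val17, Val19.

14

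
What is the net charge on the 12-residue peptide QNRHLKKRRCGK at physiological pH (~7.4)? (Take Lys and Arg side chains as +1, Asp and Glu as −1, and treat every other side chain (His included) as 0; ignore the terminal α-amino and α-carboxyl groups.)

+6

Positive (K, R): R3, K6, K7, R8, R9, K12 → +6.
Negative (D, E): none → −0.
Net charge = (+6) + (−0) = +6.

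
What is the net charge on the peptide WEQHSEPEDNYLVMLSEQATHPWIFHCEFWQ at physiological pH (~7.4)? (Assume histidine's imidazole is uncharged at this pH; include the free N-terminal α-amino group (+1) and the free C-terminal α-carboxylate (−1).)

-6

At pH ~7.4 the Lys and Arg side chains are protonated (+1), the Asp and Glu side chains are deprotonated (−1), and with His taken as neutral all other side chains carry no charge.
Positive (K, R): none → +0.
Negative (D, E): E2, E6, E8, D9, E17, E28 → −6.
The N-terminus (+1) and C-terminus (−1) cancel.
Net charge = (+0) + (−6) = −6.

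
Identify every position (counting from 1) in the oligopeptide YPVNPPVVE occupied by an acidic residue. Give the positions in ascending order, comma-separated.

Aspartate (D) and glutamate (E) have carboxylic-acid side chains and are the acidic amino acids.
Matching residues: E9.

9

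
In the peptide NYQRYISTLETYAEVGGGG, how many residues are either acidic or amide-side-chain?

4

Acidic: D, E. Amide-side-chain: N, Q.
Acidic residues here: E10, E14 (2).
Amide-side-chain residues here: N1, Q3 (2).
The two groups share no amino acid, so total = 2 + 2 = 4.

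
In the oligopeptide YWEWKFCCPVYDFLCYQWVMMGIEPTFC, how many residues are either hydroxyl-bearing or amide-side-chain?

Hydroxyl-bearing: S, T, Y. Amide-side-chain: N, Q.
Hydroxyl-bearing residues here: Y1, Y11, Y16, T26 (4).
Amide-side-chain residues here: Q17 (1).
The two groups share no amino acid, so total = 4 + 1 = 5.

5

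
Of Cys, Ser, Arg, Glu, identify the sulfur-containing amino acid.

Cys

Only Cys (C) and Met (M) have a sulfur atom in the side chain.
Of the listed options, only Cys belongs to this group.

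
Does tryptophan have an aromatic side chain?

F, W, and Y each carry an aromatic ring on the side chain.
Tryptophan is in this group.

Yes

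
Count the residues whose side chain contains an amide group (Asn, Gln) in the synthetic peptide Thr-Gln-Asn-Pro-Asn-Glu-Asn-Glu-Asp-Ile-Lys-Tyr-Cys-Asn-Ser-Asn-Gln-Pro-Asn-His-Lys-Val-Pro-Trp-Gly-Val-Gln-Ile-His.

Matching residues: Gln2, Asn3, Asn5, Asn7, Asn14, Asn16, Gln17, Asn19, Gln27.

9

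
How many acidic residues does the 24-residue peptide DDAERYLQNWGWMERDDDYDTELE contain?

10

Only D (aspartate) and E (glutamate) carry a side-chain carboxylic acid.
Matching residues: D1, D2, E4, E14, D16, D17, D18, D20, E22, E24.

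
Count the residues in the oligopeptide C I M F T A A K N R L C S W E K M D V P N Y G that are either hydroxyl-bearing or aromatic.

5

Hydroxyl-bearing: S, T, Y. Aromatic: F, W, Y.
Hydroxyl-bearing residues here: T5, S13, Y22 (3).
Aromatic residues here: F4, W14, Y22 (3).
Y is in both groups, so the 1 Y residue must not be double-counted.
Total = 3 + 3 − 1 = 5.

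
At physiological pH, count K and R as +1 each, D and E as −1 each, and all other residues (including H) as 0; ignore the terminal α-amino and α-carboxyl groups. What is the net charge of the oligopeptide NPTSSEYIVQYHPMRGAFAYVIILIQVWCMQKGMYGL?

+1

Positive (K, R): R15, K32 → +2.
Negative (D, E): E6 → −1.
Net charge = (+2) + (−1) = +1.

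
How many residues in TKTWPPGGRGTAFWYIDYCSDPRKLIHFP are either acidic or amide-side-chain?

2

Acidic: D, E. Amide-side-chain: N, Q.
Acidic residues here: D17, D21 (2).
Amide-side-chain residues here: none (0).
The two groups share no amino acid, so total = 2 + 0 = 2.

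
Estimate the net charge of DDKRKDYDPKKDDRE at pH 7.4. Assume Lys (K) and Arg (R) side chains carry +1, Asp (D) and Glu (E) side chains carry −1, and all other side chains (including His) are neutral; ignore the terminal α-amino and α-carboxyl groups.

-1

Positive (K, R): K3, R4, K5, K10, K11, R14 → +6.
Negative (D, E): D1, D2, D6, D8, D12, D13, E15 → −7.
Net charge = (+6) + (−7) = −1.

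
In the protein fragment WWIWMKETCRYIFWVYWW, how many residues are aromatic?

9

Phenylalanine (F), tryptophan (W), and tyrosine (Y) have aromatic ring side chains.
Matching residues: W1, W2, W4, Y11, F13, W14, Y16, W17, W18.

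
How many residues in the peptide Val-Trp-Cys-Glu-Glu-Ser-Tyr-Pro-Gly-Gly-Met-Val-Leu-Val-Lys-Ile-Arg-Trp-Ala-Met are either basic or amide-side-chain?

Basic: H, K, R. Amide-side-chain: N, Q.
Basic residues here: Lys15, Arg17 (2).
Amide-side-chain residues here: none (0).
The two groups share no amino acid, so total = 2 + 0 = 2.

2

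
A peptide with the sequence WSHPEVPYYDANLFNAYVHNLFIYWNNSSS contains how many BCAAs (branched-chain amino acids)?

5

Valine (V), leucine (L), and isoleucine (I) are the branched-chain amino acids.
Matching residues: V6, L13, V18, L21, I23.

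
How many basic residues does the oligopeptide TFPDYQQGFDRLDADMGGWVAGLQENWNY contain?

1

The basic amino acids are Lys (K), Arg (R), and His (H).
Matching residues: R11.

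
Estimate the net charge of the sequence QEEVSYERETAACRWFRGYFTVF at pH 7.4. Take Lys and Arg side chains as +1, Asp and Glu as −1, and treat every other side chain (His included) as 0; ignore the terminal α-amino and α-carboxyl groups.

-1

Positive (K, R): R8, R14, R17 → +3.
Negative (D, E): E2, E3, E7, E9 → −4.
Net charge = (+3) + (−4) = −1.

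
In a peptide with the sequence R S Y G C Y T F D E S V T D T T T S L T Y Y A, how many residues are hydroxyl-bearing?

13

The –OH-bearing residues are Ser, Thr (aliphatic alcohols), and Tyr (phenol).
Matching residues: S2, Y3, Y6, T7, S11, T13, T15, T16, T17, S18, T20, Y21, Y22.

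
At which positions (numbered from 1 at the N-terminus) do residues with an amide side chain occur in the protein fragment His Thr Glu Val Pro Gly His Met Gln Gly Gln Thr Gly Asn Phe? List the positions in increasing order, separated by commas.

9, 11, 14

Only N (asparagine) and Q (glutamine) carry a side-chain carboxamide.
Matching residues: Gln9, Gln11, Asn14.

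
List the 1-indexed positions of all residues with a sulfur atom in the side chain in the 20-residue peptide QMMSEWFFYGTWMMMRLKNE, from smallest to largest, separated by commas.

2, 3, 13, 14, 15

Only Cys (C) and Met (M) have a sulfur atom in the side chain.
Matching residues: M2, M3, M13, M14, M15.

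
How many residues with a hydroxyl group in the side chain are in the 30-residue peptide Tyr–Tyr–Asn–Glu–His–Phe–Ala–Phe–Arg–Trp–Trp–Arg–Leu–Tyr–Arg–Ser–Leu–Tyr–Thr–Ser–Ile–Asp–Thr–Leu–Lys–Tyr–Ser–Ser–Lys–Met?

Serine (S), threonine (T), and tyrosine (Y) each carry a hydroxyl group on the side chain.
Matching residues: Tyr1, Tyr2, Tyr14, Ser16, Tyr18, Thr19, Ser20, Thr23, Tyr26, Ser27, Ser28.

11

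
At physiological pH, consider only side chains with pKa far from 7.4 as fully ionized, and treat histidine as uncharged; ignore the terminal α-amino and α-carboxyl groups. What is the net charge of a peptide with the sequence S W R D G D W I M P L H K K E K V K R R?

Near pH 7.4, K and R contribute +1 each, D and E contribute −1 each, and every other side chain (His included, as stated) is uncharged.
Positive (K, R): R3, K13, K14, K16, K18, R19, R20 → +7.
Negative (D, E): D4, D6, E15 → −3.
Net charge = (+7) + (−3) = +4.

+4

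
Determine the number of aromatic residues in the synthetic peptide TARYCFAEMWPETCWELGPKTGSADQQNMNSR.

4

The aromatic amino acids are Phe (F, benzyl), Trp (W, indole), and Tyr (Y, phenol).
Matching residues: Y4, F6, W10, W15.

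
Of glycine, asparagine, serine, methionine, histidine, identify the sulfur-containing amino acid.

methionine

Cysteine (C, thiol) and methionine (M, thioether) are the two sulfur-containing amino acids.
Of the listed options, only methionine belongs to this group.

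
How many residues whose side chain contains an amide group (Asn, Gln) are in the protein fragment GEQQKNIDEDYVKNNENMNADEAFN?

Matching residues: Q3, Q4, N6, N14, N15, N17, N19, N25.

8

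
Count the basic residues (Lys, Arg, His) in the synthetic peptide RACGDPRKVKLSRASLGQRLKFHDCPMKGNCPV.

9

Matching residues: R1, R7, K8, K10, R13, R19, K21, H23, K28.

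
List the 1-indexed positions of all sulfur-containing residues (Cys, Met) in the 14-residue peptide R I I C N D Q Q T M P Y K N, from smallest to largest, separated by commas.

4, 10

Matching residues: C4, M10.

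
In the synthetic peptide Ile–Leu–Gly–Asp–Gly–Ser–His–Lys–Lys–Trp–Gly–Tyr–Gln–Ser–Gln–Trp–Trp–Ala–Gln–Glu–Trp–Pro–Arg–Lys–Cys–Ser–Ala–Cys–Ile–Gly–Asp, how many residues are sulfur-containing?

2

Only Cys (C) and Met (M) have a sulfur atom in the side chain.
Matching residues: Cys25, Cys28.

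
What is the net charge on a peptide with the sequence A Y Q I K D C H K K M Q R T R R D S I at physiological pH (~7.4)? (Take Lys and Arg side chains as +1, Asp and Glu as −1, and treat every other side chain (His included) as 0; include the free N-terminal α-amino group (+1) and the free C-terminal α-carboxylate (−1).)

+4

Positive (K, R): K5, K9, K10, R13, R15, R16 → +6.
Negative (D, E): D6, D17 → −2.
The N-terminus (+1) and C-terminus (−1) cancel.
Net charge = (+6) + (−2) = +4.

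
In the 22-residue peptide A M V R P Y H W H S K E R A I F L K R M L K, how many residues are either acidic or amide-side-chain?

1

Acidic: D, E. Amide-side-chain: N, Q.
Acidic residues here: E12 (1).
Amide-side-chain residues here: none (0).
The two groups share no amino acid, so total = 1 + 0 = 1.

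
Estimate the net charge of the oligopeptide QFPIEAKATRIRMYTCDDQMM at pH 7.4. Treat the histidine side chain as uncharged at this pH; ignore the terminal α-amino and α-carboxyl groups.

0

Near pH 7.4, K and R contribute +1 each, D and E contribute −1 each, and every other side chain (His included, as stated) is uncharged.
Positive (K, R): K7, R10, R12 → +3.
Negative (D, E): E5, D17, D18 → −3.
Net charge = (+3) + (−3) = 0.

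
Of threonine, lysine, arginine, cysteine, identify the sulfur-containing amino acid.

cysteine

Only Cys (C) and Met (M) have a sulfur atom in the side chain.
Of the listed options, only cysteine belongs to this group.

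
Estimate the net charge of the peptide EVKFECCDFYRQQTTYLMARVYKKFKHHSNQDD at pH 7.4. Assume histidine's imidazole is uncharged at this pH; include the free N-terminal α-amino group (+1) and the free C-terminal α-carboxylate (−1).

+1

At pH ~7.4 the Lys and Arg side chains are protonated (+1), the Asp and Glu side chains are deprotonated (−1), and with His taken as neutral all other side chains carry no charge.
Positive (K, R): K3, R11, R20, K23, K24, K26 → +6.
Negative (D, E): E1, E5, D8, D32, D33 → −5.
The N-terminus (+1) and C-terminus (−1) cancel.
Net charge = (+6) + (−5) = +1.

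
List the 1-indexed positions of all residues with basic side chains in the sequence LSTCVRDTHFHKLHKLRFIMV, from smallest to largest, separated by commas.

6, 9, 11, 12, 14, 15, 17

K, R, and H are the three residues with basic side chains (ε-amine, guanidinium, and imidazole respectively).
Matching residues: R6, H9, H11, K12, H14, K15, R17.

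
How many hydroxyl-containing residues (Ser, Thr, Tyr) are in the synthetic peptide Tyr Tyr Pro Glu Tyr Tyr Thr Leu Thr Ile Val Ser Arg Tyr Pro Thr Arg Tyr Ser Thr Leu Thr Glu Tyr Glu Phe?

Matching residues: Tyr1, Tyr2, Tyr5, Tyr6, Thr7, Thr9, Ser12, Tyr14, Thr16, Tyr18, Ser19, Thr20, Thr22, Tyr24.

14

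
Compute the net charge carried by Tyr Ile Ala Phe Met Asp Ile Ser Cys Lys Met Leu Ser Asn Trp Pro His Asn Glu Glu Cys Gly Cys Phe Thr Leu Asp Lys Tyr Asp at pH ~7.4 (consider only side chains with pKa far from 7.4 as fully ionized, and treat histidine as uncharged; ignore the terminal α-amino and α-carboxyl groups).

-3

At pH ~7.4 the Lys and Arg side chains are protonated (+1), the Asp and Glu side chains are deprotonated (−1), and with His taken as neutral all other side chains carry no charge.
Positive (K, R): Lys10, Lys28 → +2.
Negative (D, E): Asp6, Glu19, Glu20, Asp27, Asp30 → −5.
Net charge = (+2) + (−5) = −3.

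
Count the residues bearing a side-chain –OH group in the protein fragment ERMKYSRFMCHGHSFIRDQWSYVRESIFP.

6

Serine (S), threonine (T), and tyrosine (Y) each carry a hydroxyl group on the side chain.
Matching residues: Y5, S6, S14, S21, Y22, S26.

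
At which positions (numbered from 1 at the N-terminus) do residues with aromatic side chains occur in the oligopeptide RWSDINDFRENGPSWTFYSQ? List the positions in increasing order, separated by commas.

F, W, and Y each carry an aromatic ring on the side chain.
Matching residues: W2, F8, W15, F17, Y18.

2, 8, 15, 17, 18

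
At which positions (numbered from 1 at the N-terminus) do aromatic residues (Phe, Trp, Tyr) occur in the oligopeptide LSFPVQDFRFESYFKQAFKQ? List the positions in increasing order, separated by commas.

Matching residues: F3, F8, F10, Y13, F14, F18.

3, 8, 10, 13, 14, 18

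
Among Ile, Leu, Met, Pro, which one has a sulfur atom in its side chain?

The sulfur-bearing residues are cysteine (–SH) and methionine (–S–CH₃).
Of the listed options, only Met belongs to this group.

Met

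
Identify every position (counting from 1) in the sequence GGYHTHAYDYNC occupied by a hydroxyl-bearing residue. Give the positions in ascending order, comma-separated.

Serine (S), threonine (T), and tyrosine (Y) each carry a hydroxyl group on the side chain.
Matching residues: Y3, T5, Y8, Y10.

3, 5, 8, 10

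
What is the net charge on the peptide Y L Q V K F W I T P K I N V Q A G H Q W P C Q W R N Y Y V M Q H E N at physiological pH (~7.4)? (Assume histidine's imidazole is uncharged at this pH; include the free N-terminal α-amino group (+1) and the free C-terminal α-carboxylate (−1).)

+2

The side chains ionized at physiological pH are Lys/Arg (+1) and Asp/Glu (−1); with His treated as neutral, nothing else contributes.
Positive (K, R): K5, K11, R25 → +3.
Negative (D, E): E33 → −1.
The N-terminus (+1) and C-terminus (−1) cancel.
Net charge = (+3) + (−1) = +2.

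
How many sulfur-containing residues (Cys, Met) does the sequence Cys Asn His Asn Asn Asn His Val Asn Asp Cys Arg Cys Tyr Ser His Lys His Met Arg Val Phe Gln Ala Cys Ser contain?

5

Matching residues: Cys1, Cys11, Cys13, Met19, Cys25.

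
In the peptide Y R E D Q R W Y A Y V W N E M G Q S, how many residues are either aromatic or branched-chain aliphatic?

6

Aromatic: F, W, Y. Branched-chain aliphatic: I, L, V.
Aromatic residues here: Y1, W7, Y8, Y10, W12 (5).
Branched-chain aliphatic residues here: V11 (1).
The two groups share no amino acid, so total = 5 + 1 = 6.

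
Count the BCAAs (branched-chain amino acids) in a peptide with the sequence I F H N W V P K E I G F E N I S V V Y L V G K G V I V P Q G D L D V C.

13

Valine (V), leucine (L), and isoleucine (I) are the branched-chain amino acids.
Matching residues: I1, V6, I10, I15, V17, V18, L20, V21, V25, I26, V27, L32, V34.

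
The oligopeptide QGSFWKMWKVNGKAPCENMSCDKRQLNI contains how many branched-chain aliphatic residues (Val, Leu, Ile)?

3

Matching residues: V10, L26, I28.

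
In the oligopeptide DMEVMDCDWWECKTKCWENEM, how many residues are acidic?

Only D (aspartate) and E (glutamate) carry a side-chain carboxylic acid.
Matching residues: D1, E3, D6, D8, E11, E18, E20.

7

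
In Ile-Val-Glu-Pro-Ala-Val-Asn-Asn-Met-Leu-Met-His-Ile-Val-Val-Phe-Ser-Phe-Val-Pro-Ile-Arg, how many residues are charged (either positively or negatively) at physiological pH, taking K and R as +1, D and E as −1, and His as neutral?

2

Charged side chains at pH ~7.4: K, R (positive); D, E (negative).
Matching residues: Glu3, Arg22.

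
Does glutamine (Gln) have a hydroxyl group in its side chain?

Serine (S), threonine (T), and tyrosine (Y) each carry a hydroxyl group on the side chain.
Glutamine is not in this group.

No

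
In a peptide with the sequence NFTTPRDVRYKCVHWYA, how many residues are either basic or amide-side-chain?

5

Basic: H, K, R. Amide-side-chain: N, Q.
Basic residues here: R6, R9, K11, H14 (4).
Amide-side-chain residues here: N1 (1).
The two groups share no amino acid, so total = 4 + 1 = 5.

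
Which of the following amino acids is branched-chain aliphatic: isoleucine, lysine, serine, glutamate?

isoleucine

Valine (V), leucine (L), and isoleucine (I) are the branched-chain amino acids.
Of the listed options, only isoleucine belongs to this group.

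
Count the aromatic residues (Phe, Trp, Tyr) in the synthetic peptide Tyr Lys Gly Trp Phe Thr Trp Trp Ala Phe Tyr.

Matching residues: Tyr1, Trp4, Phe5, Trp7, Trp8, Phe10, Tyr11.

7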